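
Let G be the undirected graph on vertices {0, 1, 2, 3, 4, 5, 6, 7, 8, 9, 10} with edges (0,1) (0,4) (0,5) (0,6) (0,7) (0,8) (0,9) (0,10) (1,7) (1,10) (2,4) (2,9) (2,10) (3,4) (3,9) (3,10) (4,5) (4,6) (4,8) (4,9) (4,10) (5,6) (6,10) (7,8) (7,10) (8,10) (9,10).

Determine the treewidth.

3

A width-3 tree decomposition is:
Bags: B1 = {0, 4, 9, 10}  B2 = {0, 4, 6, 10}  B3 = {3, 4, 9, 10}  B4 = {0, 4, 8, 10}  B5 = {0, 4, 5, 6}  B6 = {0, 7, 8, 10}  B7 = {2, 4, 9, 10}  B8 = {0, 1, 7, 10}
Tree: B1–B2, B1–B3, B2–B4, B2–B5, B4–B6, B1–B7, B6–B8
The largest bag has 4 vertices, giving width 3; this decomposition certifies tw(G) ≤ 3. For the lower bound, the 4 vertices {0, 1, 7, 10} are pairwise adjacent, and any tree decomposition puts a clique entirely inside one bag — forcing width ≥ 3. The upper and lower bounds meet at 3, so that is the treewidth.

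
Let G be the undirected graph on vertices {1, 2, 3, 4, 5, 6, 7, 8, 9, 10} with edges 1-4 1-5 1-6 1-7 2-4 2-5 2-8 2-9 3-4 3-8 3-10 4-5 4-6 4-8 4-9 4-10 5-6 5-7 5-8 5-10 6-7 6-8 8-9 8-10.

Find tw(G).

3

A width-3 tree decomposition is:
Bags: B1 = {4, 5, 6, 8}  B2 = {2, 4, 5, 8}  B3 = {4, 5, 8, 10}  B4 = {2, 4, 8, 9}  B5 = {1, 4, 5, 6}  B6 = {1, 5, 6, 7}  B7 = {3, 4, 8, 10}
Tree: B1–B2, B1–B3, B2–B4, B1–B5, B5–B6, B3–B7
The largest bag has 4 vertices, giving width 3; this decomposition certifies tw(G) ≤ 3. On the other hand G contains the 4-clique {2, 4, 8, 9}. A clique must lie in a single bag of any decomposition, so no decomposition can have width below 3. Hence tw(G) = 3 exactly.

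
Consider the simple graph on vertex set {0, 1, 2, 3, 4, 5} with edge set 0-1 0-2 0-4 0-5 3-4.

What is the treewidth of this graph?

1

A width-1 tree decomposition is:
Bags: B1 = {0, 1}  B2 = {0, 2}  B3 = {0, 4}  B4 = {0, 5}  B5 = {3, 4}
Tree: B1–B2, B1–B3, B2–B4, B3–B5
Each bag holds 2 vertices, so the decomposition has width 1, which upper-bounds the treewidth. Since G has at least one edge (e.g. 0–1), it is not an edgeless graph, so tw(G) ≥ 1. Therefore the treewidth is 1.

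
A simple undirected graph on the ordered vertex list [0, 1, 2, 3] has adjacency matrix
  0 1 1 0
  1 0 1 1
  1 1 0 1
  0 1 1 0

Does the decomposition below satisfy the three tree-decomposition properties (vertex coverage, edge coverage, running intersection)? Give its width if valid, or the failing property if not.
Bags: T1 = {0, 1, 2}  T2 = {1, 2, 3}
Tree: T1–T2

Yes; width 2.

Checking the three conditions: (i) the bags cover all of {0, 1, 2, 3}; (ii) for each edge, some bag contains both endpoints; (iii) the bags containing any fixed vertex form a subtree. All hold, so the decomposition is valid with width 3 − 1 = 2.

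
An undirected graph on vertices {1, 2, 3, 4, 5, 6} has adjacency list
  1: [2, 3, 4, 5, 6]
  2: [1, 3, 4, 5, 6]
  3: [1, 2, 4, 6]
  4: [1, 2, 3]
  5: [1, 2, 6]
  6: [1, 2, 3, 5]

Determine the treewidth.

A width-3 tree decomposition is:
Bags: B1 = {1, 2, 3, 6}  B2 = {1, 2, 3, 4}  B3 = {1, 2, 5, 6}
Tree: B1–B2, B1–B3
The largest bag has 4 vertices, giving width 3; this decomposition certifies tw(G) ≤ 3. Conversely, {1, 2, 3, 4} is a clique of size 4, and the vertices of any clique must share a bag in every tree decomposition; so some bag has ≥ 4 vertices and tw(G) ≥ 3. Combining the bounds, tw(G) = 3.

3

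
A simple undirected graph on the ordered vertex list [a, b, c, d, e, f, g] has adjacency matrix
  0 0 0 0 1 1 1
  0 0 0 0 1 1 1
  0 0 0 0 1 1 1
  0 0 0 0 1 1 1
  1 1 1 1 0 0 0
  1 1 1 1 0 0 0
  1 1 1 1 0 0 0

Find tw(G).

A width-3 tree decomposition is:
Bags: B1 = {a, e, f, g}  B2 = {c, e, f, g}  B3 = {b, e, f, g}  B4 = {d, e, f, g}
Tree: B1–B2, B2–B3, B3–B4
Every bag has size at most 4, so the width is 4 − 1 = 3 and tw(G) ≤ 3. For the lower bound: the 4 vertex sets {a,g}, {c,e}, {f}, {b} are disjoint, each induces a connected subgraph, and every pair is joined by at least one edge of G. Contracting each set to a single vertex therefore yields K_{4} as a minor, and since treewidth is minor-monotone, tw(G) ≥ tw(K_{4}) = 3. Combining the bounds, tw(G) = 3.

3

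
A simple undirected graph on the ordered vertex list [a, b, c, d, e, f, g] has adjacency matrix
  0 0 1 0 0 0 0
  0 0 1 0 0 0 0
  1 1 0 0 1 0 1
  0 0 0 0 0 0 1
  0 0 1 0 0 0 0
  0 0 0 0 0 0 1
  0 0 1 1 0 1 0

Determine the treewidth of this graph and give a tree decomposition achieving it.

Each bag holds 2 vertices, so the decomposition has width 1, which upper-bounds the treewidth. Since G has at least one edge (e.g. c–g), it is not an edgeless graph, so tw(G) ≥ 1. The upper and lower bounds meet at 1, so that is the treewidth.

Treewidth 1.
One such decomposition:
Bags: B1 = {c, g}  B2 = {f, g}  B3 = {a, c}  B4 = {b, c}  B5 = {c, e}  B6 = {d, g}
Tree: B1–B2, B1–B3, B3–B4, B4–B5, B1–B6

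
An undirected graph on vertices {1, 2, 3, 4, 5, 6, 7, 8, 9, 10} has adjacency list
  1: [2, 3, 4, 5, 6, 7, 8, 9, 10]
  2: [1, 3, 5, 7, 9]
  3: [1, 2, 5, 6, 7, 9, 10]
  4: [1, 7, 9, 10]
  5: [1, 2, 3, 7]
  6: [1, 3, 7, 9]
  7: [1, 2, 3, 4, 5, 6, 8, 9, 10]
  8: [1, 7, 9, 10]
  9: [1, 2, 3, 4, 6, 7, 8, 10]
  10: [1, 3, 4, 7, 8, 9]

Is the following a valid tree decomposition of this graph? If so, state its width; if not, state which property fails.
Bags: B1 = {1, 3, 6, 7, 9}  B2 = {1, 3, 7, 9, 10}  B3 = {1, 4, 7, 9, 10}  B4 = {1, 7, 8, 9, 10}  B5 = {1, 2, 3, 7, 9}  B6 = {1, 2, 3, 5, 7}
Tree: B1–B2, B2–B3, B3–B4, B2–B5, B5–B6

Checking the three conditions: (i) the bags cover all of {1, 2, 3, 4, 5, 6, 7, 8, 9, 10}; (ii) for each edge, some bag contains both endpoints; (iii) the bags containing any fixed vertex form a subtree. All hold, so the decomposition is valid with width 5 − 1 = 4.

Yes; width 4.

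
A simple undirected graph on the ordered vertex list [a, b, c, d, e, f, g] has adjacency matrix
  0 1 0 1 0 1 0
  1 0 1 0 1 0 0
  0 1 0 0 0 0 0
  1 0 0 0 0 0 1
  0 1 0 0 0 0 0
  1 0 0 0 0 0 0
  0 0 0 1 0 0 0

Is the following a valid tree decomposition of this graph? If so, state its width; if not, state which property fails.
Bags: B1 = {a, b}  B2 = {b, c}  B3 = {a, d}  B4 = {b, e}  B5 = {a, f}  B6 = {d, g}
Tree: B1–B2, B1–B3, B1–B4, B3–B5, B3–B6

Yes; width 1.

Checking the three conditions: (i) the bags cover all of {a, b, c, d, e, f, g}; (ii) for each edge, some bag contains both endpoints; (iii) the bags containing any fixed vertex form a subtree. All hold, so the decomposition is valid with width 2 − 1 = 1.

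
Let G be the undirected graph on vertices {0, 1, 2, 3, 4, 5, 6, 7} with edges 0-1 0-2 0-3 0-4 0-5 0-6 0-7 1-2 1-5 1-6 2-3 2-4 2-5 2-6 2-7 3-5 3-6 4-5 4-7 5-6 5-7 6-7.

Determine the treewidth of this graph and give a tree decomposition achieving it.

Treewidth 4.
One optimal decomposition is:
Bags: B1 = {0, 2, 5, 6, 7}  B2 = {0, 2, 3, 5, 6}  B3 = {0, 1, 2, 5, 6}  B4 = {0, 2, 4, 5, 7}
Tree: B1–B2, B1–B3, B1–B4

Each bag holds 5 vertices, so the decomposition has width 4, which upper-bounds the treewidth. On the other hand G contains the 5-clique {0, 2, 4, 5, 7}. A clique must lie in a single bag of any decomposition, so no decomposition can have width below 4. Combining the bounds, tw(G) = 4.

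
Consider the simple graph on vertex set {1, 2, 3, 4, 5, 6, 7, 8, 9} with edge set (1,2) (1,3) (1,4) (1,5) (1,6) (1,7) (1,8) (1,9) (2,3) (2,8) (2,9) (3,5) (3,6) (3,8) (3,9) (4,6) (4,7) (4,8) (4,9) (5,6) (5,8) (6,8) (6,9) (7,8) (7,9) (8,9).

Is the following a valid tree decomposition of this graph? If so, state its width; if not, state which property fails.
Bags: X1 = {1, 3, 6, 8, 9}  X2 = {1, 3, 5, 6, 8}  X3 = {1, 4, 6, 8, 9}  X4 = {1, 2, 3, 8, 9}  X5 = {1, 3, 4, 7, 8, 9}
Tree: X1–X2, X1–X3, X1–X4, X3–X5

No — bags containing vertex 3 are not connected in the tree.

A tree decomposition must satisfy three properties: every vertex lies in some bag; for every edge, both endpoints lie together in some bag; and for every vertex, the bags containing it form a connected subtree. Here bags containing vertex 3 are not connected in the tree, so the decomposition is invalid.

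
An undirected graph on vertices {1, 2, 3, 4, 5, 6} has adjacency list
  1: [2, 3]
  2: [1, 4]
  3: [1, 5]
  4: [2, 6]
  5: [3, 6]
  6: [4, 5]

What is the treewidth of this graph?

A width-2 tree decomposition is:
Bags: B1 = {4, 5, 6}  B2 = {3, 4, 5}  B3 = {1, 3, 4}  B4 = {1, 2, 4}
Tree: B1–B2, B2–B3, B3–B4
The largest bag has 3 vertices, giving width 2; this decomposition certifies tw(G) ≤ 2. Since 4–6–5–3–1–2–4 is a cycle in G, G is not acyclic. Forests are exactly the graphs of treewidth ≤ 1, so tw(G) ≥ 2. Combining the bounds, tw(G) = 2.

2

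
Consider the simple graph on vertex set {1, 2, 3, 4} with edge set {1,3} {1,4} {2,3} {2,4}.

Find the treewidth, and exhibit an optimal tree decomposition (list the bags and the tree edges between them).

Every bag has size at most 3, so the width is 3 − 1 = 2 and tw(G) ≤ 2. For the lower bound, G contains the cycle 1–4–2–3–1, so G is not a forest; only forests have treewidth ≤ 1, hence tw(G) ≥ 2. The upper and lower bounds meet at 2, so that is the treewidth.

Treewidth 2.
One such decomposition:
Bags: B1 = {1, 2, 4}  B2 = {1, 2, 3}
Tree: B1–B2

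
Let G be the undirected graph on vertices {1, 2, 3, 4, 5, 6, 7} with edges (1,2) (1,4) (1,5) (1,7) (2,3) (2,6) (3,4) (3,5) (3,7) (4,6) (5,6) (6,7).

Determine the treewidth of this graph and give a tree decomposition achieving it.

The largest bag has 4 vertices, giving width 3; this decomposition certifies tw(G) ≤ 3. For the lower bound: the 4 vertex sets {1,7}, {3,5}, {6}, {2} are disjoint, each induces a connected subgraph, and every pair is joined by at least one edge of G. Contracting each set to a single vertex therefore yields K_{4} as a minor, and since treewidth is minor-monotone, tw(G) ≥ tw(K_{4}) = 3. Hence tw(G) = 3 exactly.

Treewidth 3.
One such decomposition:
Bags: B1 = {1, 3, 6, 7}  B2 = {1, 3, 5, 6}  B3 = {1, 2, 3, 6}  B4 = {1, 3, 4, 6}
Tree: B1–B2, B2–B3, B3–B4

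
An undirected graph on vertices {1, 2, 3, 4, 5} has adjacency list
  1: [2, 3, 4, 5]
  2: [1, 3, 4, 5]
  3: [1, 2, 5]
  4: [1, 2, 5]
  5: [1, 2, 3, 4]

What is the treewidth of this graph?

3

A width-3 tree decomposition is:
Bags: B1 = {1, 2, 3, 5}  B2 = {1, 2, 4, 5}
Tree: B1–B2
The largest bag has 4 vertices, giving width 3; this decomposition certifies tw(G) ≤ 3. For the lower bound, the 4 vertices {1, 2, 3, 5} are pairwise adjacent, and any tree decomposition puts a clique entirely inside one bag — forcing width ≥ 3. Hence tw(G) = 3 exactly.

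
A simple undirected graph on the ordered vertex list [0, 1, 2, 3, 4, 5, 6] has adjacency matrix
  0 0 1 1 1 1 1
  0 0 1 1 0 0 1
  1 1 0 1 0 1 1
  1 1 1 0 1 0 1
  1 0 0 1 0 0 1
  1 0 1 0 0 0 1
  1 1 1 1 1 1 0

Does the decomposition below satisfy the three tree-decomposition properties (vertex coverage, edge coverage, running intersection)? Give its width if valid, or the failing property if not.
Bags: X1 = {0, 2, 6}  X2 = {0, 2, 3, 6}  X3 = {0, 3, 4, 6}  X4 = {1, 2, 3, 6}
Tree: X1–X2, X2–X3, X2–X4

A tree decomposition must satisfy three properties: every vertex lies in some bag; for every edge, both endpoints lie together in some bag; and for every vertex, the bags containing it form a connected subtree. Here vertex 5 appears in no bag, so the decomposition is invalid.

No — vertex 5 appears in no bag.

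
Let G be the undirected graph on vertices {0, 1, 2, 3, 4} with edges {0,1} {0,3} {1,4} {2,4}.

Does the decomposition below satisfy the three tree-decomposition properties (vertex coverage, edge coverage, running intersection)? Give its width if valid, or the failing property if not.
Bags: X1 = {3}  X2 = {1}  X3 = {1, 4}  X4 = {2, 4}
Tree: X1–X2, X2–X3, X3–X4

A tree decomposition must satisfy three properties: every vertex lies in some bag; for every edge, both endpoints lie together in some bag; and for every vertex, the bags containing it form a connected subtree. Here vertex 0 appears in no bag, so the decomposition is invalid.

No — vertex 0 appears in no bag.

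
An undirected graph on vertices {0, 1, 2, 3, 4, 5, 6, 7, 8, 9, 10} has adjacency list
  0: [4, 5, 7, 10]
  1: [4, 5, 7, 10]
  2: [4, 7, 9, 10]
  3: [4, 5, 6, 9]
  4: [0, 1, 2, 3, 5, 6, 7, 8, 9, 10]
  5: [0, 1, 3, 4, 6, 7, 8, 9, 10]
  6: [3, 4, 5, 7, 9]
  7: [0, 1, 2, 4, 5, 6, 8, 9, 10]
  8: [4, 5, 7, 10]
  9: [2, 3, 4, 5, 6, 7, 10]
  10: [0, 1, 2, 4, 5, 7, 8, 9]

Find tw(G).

4

A width-4 tree decomposition is:
Bags: B1 = {1, 4, 5, 7, 10}  B2 = {4, 5, 7, 9, 10}  B3 = {4, 5, 7, 8, 10}  B4 = {0, 4, 5, 7, 10}  B5 = {4, 5, 6, 7, 9}  B6 = {3, 4, 5, 6, 9}  B7 = {2, 4, 7, 9, 10}
Tree: B1–B2, B2–B3, B2–B4, B2–B5, B5–B6, B2–B7
Each bag holds 5 vertices, so the decomposition has width 4, which upper-bounds the treewidth. For the lower bound, the 5 vertices {2, 4, 7, 9, 10} are pairwise adjacent, and any tree decomposition puts a clique entirely inside one bag — forcing width ≥ 4. Hence tw(G) = 4 exactly.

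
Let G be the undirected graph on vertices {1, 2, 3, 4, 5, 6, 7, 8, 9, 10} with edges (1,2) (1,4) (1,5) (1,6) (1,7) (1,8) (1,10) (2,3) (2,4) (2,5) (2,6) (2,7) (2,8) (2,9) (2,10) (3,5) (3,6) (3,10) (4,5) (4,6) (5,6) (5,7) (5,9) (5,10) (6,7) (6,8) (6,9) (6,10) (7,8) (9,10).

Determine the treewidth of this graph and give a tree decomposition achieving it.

The largest bag has 5 vertices, giving width 4; this decomposition certifies tw(G) ≤ 4. Conversely, {1, 2, 6, 7, 8} is a clique of size 5, and the vertices of any clique must share a bag in every tree decomposition; so some bag has ≥ 5 vertices and tw(G) ≥ 4. Combining the bounds, tw(G) = 4.

Treewidth 4.
Bags: B1 = {1, 2, 5, 6, 7}  B2 = {1, 2, 6, 7, 8}  B3 = {1, 2, 5, 6, 10}  B4 = {2, 5, 6, 9, 10}  B5 = {1, 2, 4, 5, 6}  B6 = {2, 3, 5, 6, 10}
Tree: B1–B2, B1–B3, B3–B4, B1–B5, B3–B6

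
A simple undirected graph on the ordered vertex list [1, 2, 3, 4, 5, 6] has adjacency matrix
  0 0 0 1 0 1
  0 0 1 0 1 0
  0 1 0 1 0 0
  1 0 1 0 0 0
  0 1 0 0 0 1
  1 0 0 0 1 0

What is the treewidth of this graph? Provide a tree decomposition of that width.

Each bag holds 3 vertices, so the decomposition has width 2, which upper-bounds the treewidth. Since 6–1–4–3–2–5–6 is a cycle in G, G is not acyclic. Forests are exactly the graphs of treewidth ≤ 1, so tw(G) ≥ 2. Therefore the treewidth is 2.

Treewidth 2.
One optimal decomposition is:
Bags: B1 = {1, 4, 6}  B2 = {3, 4, 6}  B3 = {2, 3, 6}  B4 = {2, 5, 6}
Tree: B1–B2, B2–B3, B3–B4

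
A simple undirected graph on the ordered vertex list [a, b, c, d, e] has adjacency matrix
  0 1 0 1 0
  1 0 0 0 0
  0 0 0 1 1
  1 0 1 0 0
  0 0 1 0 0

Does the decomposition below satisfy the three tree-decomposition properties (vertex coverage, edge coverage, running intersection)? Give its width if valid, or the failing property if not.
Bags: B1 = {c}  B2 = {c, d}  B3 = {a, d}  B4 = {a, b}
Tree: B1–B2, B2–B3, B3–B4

A tree decomposition must satisfy three properties: every vertex lies in some bag; for every edge, both endpoints lie together in some bag; and for every vertex, the bags containing it form a connected subtree. Here vertex e appears in no bag, so the decomposition is invalid.

No — vertex e appears in no bag.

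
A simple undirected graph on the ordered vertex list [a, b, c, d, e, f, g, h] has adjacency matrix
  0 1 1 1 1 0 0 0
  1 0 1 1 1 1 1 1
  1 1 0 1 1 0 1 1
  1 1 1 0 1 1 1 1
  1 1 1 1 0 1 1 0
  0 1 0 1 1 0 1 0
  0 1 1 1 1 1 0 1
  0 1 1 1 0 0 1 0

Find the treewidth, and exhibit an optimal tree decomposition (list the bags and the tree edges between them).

Treewidth 4.
One such decomposition:
Bags: B1 = {b, c, d, e, g}  B2 = {b, c, d, g, h}  B3 = {a, b, c, d, e}  B4 = {b, d, e, f, g}
Tree: B1–B2, B1–B3, B1–B4

Each bag holds 5 vertices, so the decomposition has width 4, which upper-bounds the treewidth. For the lower bound, the 5 vertices {b, c, d, e, g} are pairwise adjacent, and any tree decomposition puts a clique entirely inside one bag — forcing width ≥ 4. The upper and lower bounds meet at 4, so that is the treewidth.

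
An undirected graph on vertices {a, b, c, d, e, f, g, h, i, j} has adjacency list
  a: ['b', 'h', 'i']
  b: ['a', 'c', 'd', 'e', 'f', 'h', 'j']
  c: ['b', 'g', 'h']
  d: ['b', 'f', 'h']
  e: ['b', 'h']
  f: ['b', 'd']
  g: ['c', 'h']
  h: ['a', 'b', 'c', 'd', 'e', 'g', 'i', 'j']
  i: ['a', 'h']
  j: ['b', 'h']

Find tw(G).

2

A width-2 tree decomposition is:
Bags: B1 = {b, c, h}  B2 = {b, d, h}  B3 = {b, h, j}  B4 = {c, g, h}  B5 = {b, e, h}  B6 = {a, b, h}  B7 = {b, d, f}  B8 = {a, h, i}
Tree: B1–B2, B2–B3, B1–B4, B2–B5, B5–B6, B2–B7, B6–B8
Every bag has size at most 3, so the width is 3 − 1 = 2 and tw(G) ≤ 2. On the other hand G contains the 3-clique {c, g, h}. A clique must lie in a single bag of any decomposition, so no decomposition can have width below 2. Therefore the treewidth is 2.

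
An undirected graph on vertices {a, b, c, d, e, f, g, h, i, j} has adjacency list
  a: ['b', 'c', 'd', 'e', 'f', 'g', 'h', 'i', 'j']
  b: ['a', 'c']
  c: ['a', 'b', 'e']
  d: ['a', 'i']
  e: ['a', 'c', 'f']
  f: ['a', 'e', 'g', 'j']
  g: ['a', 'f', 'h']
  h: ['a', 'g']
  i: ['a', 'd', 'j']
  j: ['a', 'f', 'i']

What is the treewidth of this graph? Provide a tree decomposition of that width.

The largest bag has 3 vertices, giving width 2; this decomposition certifies tw(G) ≤ 2. For the lower bound, the 3 vertices {a, d, i} are pairwise adjacent, and any tree decomposition puts a clique entirely inside one bag — forcing width ≥ 2. Hence tw(G) = 2 exactly.

Treewidth 2.
One such decomposition:
Bags: B1 = {a, f, j}  B2 = {a, i, j}  B3 = {a, e, f}  B4 = {a, d, i}  B5 = {a, c, e}  B6 = {a, f, g}  B7 = {a, b, c}  B8 = {a, g, h}
Tree: B1–B2, B1–B3, B2–B4, B3–B5, B1–B6, B5–B7, B6–B8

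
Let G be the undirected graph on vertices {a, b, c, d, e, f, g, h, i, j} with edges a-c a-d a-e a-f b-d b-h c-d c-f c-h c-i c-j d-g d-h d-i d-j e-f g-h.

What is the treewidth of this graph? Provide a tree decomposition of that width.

The largest bag has 3 vertices, giving width 2; this decomposition certifies tw(G) ≤ 2. Conversely, {d, g, h} is a clique of size 3, and the vertices of any clique must share a bag in every tree decomposition; so some bag has ≥ 3 vertices and tw(G) ≥ 2. The upper and lower bounds meet at 2, so that is the treewidth.

Treewidth 2.
One optimal decomposition is:
Bags: B1 = {a, c, d}  B2 = {c, d, h}  B3 = {d, g, h}  B4 = {a, c, f}  B5 = {c, d, j}  B6 = {a, e, f}  B7 = {b, d, h}  B8 = {c, d, i}
Tree: B1–B2, B2–B3, B1–B4, B2–B5, B4–B6, B2–B7, B5–B8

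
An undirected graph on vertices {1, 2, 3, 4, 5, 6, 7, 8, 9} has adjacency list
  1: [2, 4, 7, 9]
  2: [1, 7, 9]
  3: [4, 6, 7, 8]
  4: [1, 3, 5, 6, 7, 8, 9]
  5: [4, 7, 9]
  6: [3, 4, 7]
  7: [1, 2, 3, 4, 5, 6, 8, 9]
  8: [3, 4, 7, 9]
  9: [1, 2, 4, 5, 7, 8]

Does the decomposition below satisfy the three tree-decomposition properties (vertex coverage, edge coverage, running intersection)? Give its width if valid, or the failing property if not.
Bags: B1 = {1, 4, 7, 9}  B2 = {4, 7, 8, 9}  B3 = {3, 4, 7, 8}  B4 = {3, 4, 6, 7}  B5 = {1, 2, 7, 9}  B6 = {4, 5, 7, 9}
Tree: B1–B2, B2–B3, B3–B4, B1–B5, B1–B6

Yes; width 3.

Checking the three conditions: (i) the bags cover all of {1, 2, 3, 4, 5, 6, 7, 8, 9}; (ii) for each edge, some bag contains both endpoints; (iii) the bags containing any fixed vertex form a subtree. All hold, so the decomposition is valid with width 4 − 1 = 3.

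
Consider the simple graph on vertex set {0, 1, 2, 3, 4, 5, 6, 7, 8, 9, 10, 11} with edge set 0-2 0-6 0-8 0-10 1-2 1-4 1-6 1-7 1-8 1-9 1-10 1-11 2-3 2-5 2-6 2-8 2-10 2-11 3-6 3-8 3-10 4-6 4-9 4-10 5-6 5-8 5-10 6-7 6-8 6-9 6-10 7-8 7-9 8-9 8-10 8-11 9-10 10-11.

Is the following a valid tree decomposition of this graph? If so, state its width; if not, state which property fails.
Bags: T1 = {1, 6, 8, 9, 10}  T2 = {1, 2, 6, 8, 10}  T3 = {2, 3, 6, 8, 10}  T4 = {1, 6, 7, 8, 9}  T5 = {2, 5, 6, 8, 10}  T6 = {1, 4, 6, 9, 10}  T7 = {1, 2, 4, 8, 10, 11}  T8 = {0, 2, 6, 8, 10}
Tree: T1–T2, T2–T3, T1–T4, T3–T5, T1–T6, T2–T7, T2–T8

No — bags containing vertex 4 are not connected in the tree.

A tree decomposition must satisfy three properties: every vertex lies in some bag; for every edge, both endpoints lie together in some bag; and for every vertex, the bags containing it form a connected subtree. Here bags containing vertex 4 are not connected in the tree, so the decomposition is invalid.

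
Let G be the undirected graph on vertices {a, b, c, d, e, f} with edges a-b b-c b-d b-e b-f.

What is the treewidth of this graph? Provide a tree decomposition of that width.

Every bag has size at most 2, so the width is 2 − 1 = 1 and tw(G) ≤ 1. Since G has at least one edge (e.g. b–d), it is not an edgeless graph, so tw(G) ≥ 1. Combining the bounds, tw(G) = 1.

Treewidth 1.
Bags: B1 = {b, d}  B2 = {b, c}  B3 = {b, f}  B4 = {a, b}  B5 = {b, e}
Tree: B1–B2, B1–B3, B2–B4, B3–B5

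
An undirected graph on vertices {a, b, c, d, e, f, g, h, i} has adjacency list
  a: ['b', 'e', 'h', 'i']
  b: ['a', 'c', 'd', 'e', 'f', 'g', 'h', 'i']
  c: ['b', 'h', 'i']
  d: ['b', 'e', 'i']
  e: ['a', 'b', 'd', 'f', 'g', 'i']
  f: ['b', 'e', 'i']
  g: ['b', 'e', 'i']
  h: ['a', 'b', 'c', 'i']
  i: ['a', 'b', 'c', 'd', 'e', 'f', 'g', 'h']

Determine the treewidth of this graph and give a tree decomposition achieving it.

Treewidth 3.
One optimal decomposition is:
Bags: B1 = {b, e, f, i}  B2 = {a, b, e, i}  B3 = {a, b, h, i}  B4 = {b, d, e, i}  B5 = {b, c, h, i}  B6 = {b, e, g, i}
Tree: B1–B2, B2–B3, B1–B4, B3–B5, B2–B6

Every bag has size at most 4, so the width is 4 − 1 = 3 and tw(G) ≤ 3. On the other hand G contains the 4-clique {b, d, e, i}. A clique must lie in a single bag of any decomposition, so no decomposition can have width below 3. Hence tw(G) = 3 exactly.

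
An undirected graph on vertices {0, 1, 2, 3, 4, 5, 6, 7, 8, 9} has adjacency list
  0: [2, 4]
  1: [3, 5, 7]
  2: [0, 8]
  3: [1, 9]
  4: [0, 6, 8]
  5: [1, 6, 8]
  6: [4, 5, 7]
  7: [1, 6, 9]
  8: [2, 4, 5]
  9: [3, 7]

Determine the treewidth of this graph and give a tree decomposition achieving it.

Each bag holds 3 vertices, so the decomposition has width 2, which upper-bounds the treewidth. The edges 0–2–8–4–0 form a cycle, so G is not a tree and its treewidth is at least 2. Hence tw(G) = 2 exactly.

Treewidth 2.
One such decomposition:
Bags: B1 = {0, 2, 4}  B2 = {2, 4, 8}  B3 = {4, 6, 8}  B4 = {5, 6, 8}  B5 = {5, 6, 7}  B6 = {1, 5, 7}  B7 = {1, 7, 9}  B8 = {1, 3, 9}
Tree: B1–B2, B2–B3, B3–B4, B4–B5, B5–B6, B6–B7, B7–B8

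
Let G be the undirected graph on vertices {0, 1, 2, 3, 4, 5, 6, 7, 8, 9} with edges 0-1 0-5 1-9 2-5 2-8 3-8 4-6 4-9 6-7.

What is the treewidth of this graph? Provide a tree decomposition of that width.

Treewidth 1.
Bags: B1 = {3, 8}  B2 = {2, 8}  B3 = {2, 5}  B4 = {0, 5}  B5 = {0, 1}  B6 = {1, 9}  B7 = {4, 9}  B8 = {4, 6}  B9 = {6, 7}
Tree: B1–B2, B2–B3, B3–B4, B4–B5, B5–B6, B6–B7, B7–B8, B8–B9

The largest bag has 2 vertices, giving width 1; this decomposition certifies tw(G) ≤ 1. Since G has at least one edge (e.g. 3–8), it is not an edgeless graph, so tw(G) ≥ 1. Therefore the treewidth is 1.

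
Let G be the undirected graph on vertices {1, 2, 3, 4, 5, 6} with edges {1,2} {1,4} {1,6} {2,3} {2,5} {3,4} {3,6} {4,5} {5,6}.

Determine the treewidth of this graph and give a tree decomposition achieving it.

Treewidth 3.
One such decomposition:
Bags: B1 = {2, 4, 5, 6}  B2 = {2, 3, 4, 6}  B3 = {1, 2, 4, 6}
Tree: B1–B2, B2–B3

Each bag holds 4 vertices, so the decomposition has width 3, which upper-bounds the treewidth. For the lower bound: the 4 vertex sets {4,5}, {2,3}, {6}, {1} are disjoint, each induces a connected subgraph, and every pair is joined by at least one edge of G. Contracting each set to a single vertex therefore yields K_{4} as a minor, and since treewidth is minor-monotone, tw(G) ≥ tw(K_{4}) = 3. The upper and lower bounds meet at 3, so that is the treewidth.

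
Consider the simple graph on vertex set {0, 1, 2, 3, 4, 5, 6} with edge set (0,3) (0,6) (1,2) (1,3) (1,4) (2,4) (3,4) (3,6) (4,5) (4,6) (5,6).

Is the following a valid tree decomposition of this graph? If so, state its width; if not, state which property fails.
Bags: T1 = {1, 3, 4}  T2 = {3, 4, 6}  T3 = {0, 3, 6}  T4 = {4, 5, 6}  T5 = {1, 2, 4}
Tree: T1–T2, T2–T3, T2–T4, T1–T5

Every vertex of G appears in some bag (union = {0, 1, 2, 3, 4, 5, 6}); every edge is covered by a bag; and for each vertex v the set of bags containing v is connected in the bag tree. The decomposition is therefore valid. The largest bag has 3 vertices, so the width is 2.

Yes; width 2.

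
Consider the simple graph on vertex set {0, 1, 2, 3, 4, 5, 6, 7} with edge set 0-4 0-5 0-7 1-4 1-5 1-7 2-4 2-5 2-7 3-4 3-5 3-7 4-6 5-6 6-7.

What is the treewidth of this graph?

A width-3 tree decomposition is:
Bags: B1 = {1, 4, 5, 7}  B2 = {2, 4, 5, 7}  B3 = {0, 4, 5, 7}  B4 = {4, 5, 6, 7}  B5 = {3, 4, 5, 7}
Tree: B1–B2, B2–B3, B3–B4, B4–B5
Every bag has size at most 4, so the width is 4 − 1 = 3 and tw(G) ≤ 3. For the lower bound: the 4 vertex sets {1,7}, {2,5}, {4}, {0} are disjoint, each induces a connected subgraph, and every pair is joined by at least one edge of G. Contracting each set to a single vertex therefore yields K_{4} as a minor, and since treewidth is minor-monotone, tw(G) ≥ tw(K_{4}) = 3. Hence tw(G) = 3 exactly.

3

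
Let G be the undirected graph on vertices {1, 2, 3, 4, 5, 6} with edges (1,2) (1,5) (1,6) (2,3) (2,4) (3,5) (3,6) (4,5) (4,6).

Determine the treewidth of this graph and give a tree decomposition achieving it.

Each bag holds 4 vertices, so the decomposition has width 3, which upper-bounds the treewidth. For the lower bound: the 4 vertex sets {4,6}, {1,5}, {2}, {3} are disjoint, each induces a connected subgraph, and every pair is joined by at least one edge of G. Contracting each set to a single vertex therefore yields K_{4} as a minor, and since treewidth is minor-monotone, tw(G) ≥ tw(K_{4}) = 3. The upper and lower bounds meet at 3, so that is the treewidth.

Treewidth 3.
Bags: B1 = {2, 4, 5, 6}  B2 = {1, 2, 5, 6}  B3 = {2, 3, 5, 6}
Tree: B1–B2, B2–B3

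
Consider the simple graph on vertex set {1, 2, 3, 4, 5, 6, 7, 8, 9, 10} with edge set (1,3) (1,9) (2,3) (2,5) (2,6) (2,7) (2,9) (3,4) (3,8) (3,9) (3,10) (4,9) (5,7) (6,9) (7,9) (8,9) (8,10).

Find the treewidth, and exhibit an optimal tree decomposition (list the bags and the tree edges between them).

Each bag holds 3 vertices, so the decomposition has width 2, which upper-bounds the treewidth. For the lower bound, the 3 vertices {3, 8, 9} are pairwise adjacent, and any tree decomposition puts a clique entirely inside one bag — forcing width ≥ 2. Therefore the treewidth is 2.

Treewidth 2.
Bags: B1 = {3, 4, 9}  B2 = {1, 3, 9}  B3 = {2, 3, 9}  B4 = {2, 7, 9}  B5 = {3, 8, 9}  B6 = {2, 5, 7}  B7 = {3, 8, 10}  B8 = {2, 6, 9}
Tree: B1–B2, B1–B3, B3–B4, B1–B5, B4–B6, B5–B7, B3–B8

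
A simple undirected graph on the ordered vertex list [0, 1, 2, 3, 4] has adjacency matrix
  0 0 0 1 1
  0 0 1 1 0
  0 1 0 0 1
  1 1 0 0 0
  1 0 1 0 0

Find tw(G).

A width-2 tree decomposition is:
Bags: B1 = {0, 1, 3}  B2 = {0, 1, 4}  B3 = {1, 2, 4}
Tree: B1–B2, B2–B3
The largest bag has 3 vertices, giving width 2; this decomposition certifies tw(G) ≤ 2. Since 1–3–0–4–2–1 is a cycle in G, G is not acyclic. Forests are exactly the graphs of treewidth ≤ 1, so tw(G) ≥ 2. Therefore the treewidth is 2.

2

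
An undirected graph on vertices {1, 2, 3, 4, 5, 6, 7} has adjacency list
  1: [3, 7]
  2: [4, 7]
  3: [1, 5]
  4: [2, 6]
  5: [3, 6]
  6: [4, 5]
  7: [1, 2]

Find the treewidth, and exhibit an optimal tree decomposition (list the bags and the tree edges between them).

Treewidth 2.
One optimal decomposition is:
Bags: B1 = {1, 2, 7}  B2 = {1, 2, 3}  B3 = {2, 3, 5}  B4 = {2, 5, 6}  B5 = {2, 4, 6}
Tree: B1–B2, B2–B3, B3–B4, B4–B5

Every bag has size at most 3, so the width is 3 − 1 = 2 and tw(G) ≤ 2. The edges 2–7–1–3–5–6–4–2 form a cycle, so G is not a tree and its treewidth is at least 2. The upper and lower bounds meet at 2, so that is the treewidth.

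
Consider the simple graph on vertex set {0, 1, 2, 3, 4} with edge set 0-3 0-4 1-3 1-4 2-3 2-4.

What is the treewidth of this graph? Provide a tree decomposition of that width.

Treewidth 2.
One such decomposition:
Bags: B1 = {0, 3, 4}  B2 = {1, 3, 4}  B3 = {2, 3, 4}
Tree: B1–B2, B2–B3

Every bag has size at most 3, so the width is 3 − 1 = 2 and tw(G) ≤ 2. The edges 0–3–1–4–0 form a cycle, so G is not a tree and its treewidth is at least 2. The upper and lower bounds meet at 2, so that is the treewidth.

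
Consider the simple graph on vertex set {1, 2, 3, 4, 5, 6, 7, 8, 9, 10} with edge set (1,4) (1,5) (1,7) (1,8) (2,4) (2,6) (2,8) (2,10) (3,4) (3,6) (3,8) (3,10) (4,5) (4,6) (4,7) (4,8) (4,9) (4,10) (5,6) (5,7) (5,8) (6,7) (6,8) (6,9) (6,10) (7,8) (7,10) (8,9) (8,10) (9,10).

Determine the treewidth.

4

A width-4 tree decomposition is:
Bags: B1 = {4, 5, 6, 7, 8}  B2 = {4, 6, 7, 8, 10}  B3 = {3, 4, 6, 8, 10}  B4 = {2, 4, 6, 8, 10}  B5 = {4, 6, 8, 9, 10}  B6 = {1, 4, 5, 7, 8}
Tree: B1–B2, B2–B3, B3–B4, B3–B5, B1–B6
The largest bag has 5 vertices, giving width 4; this decomposition certifies tw(G) ≤ 4. Conversely, {1, 4, 5, 7, 8} is a clique of size 5, and the vertices of any clique must share a bag in every tree decomposition; so some bag has ≥ 5 vertices and tw(G) ≥ 4. Combining the bounds, tw(G) = 4.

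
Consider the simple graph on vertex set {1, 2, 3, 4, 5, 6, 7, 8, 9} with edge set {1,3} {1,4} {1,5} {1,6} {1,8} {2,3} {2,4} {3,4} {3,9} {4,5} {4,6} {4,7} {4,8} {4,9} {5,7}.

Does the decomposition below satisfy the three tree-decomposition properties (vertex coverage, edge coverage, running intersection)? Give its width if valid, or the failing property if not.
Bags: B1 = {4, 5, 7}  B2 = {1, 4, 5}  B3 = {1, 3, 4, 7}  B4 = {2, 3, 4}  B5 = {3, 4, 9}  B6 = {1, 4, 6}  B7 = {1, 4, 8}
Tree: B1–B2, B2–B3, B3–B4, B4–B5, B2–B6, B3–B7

No — bags containing vertex 7 are not connected in the tree.

A tree decomposition must satisfy three properties: every vertex lies in some bag; for every edge, both endpoints lie together in some bag; and for every vertex, the bags containing it form a connected subtree. Here bags containing vertex 7 are not connected in the tree, so the decomposition is invalid.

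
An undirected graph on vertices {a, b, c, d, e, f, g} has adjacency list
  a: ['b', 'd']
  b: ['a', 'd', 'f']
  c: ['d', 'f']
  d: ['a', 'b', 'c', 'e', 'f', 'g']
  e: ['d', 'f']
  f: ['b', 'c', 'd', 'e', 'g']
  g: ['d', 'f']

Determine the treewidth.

A width-2 tree decomposition is:
Bags: B1 = {b, d, f}  B2 = {d, f, g}  B3 = {d, e, f}  B4 = {c, d, f}  B5 = {a, b, d}
Tree: B1–B2, B2–B3, B3–B4, B1–B5
Every bag has size at most 3, so the width is 3 − 1 = 2 and tw(G) ≤ 2. Conversely, {a, b, d} is a clique of size 3, and the vertices of any clique must share a bag in every tree decomposition; so some bag has ≥ 3 vertices and tw(G) ≥ 2. Combining the bounds, tw(G) = 2.

2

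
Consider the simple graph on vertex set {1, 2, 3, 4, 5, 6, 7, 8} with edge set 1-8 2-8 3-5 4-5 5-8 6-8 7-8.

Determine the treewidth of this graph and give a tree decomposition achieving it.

Every bag has size at most 2, so the width is 2 − 1 = 1 and tw(G) ≤ 1. G has an edge, so its treewidth is at least 1. Hence tw(G) = 1 exactly.

Treewidth 1.
One optimal decomposition is:
Bags: B1 = {2, 8}  B2 = {6, 8}  B3 = {1, 8}  B4 = {7, 8}  B5 = {5, 8}  B6 = {3, 5}  B7 = {4, 5}
Tree: B1–B2, B1–B3, B2–B4, B1–B5, B5–B6, B6–B7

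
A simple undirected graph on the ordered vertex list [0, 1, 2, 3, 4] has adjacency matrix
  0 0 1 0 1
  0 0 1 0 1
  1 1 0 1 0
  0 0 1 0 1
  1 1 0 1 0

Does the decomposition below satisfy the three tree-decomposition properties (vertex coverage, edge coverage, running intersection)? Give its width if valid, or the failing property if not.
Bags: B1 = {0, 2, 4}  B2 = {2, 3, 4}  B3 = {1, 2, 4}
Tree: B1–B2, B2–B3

Vertex coverage: the bags together contain {0, 1, 2, 3, 4}, the full vertex set. Edge coverage: each edge of G has both endpoints in at least one bag. Running intersection: for every vertex, the bags containing it form a connected subtree. All three properties hold, so this is a valid tree decomposition of width max|bag| − 1 = 2, and hence tw(G) ≤ 2.

Yes; width 2.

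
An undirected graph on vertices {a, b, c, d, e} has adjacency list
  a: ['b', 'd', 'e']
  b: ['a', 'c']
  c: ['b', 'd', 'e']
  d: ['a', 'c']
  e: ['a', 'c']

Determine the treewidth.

A width-2 tree decomposition is:
Bags: B1 = {a, c, e}  B2 = {a, b, c}  B3 = {a, c, d}
Tree: B1–B2, B2–B3
Each bag holds 3 vertices, so the decomposition has width 2, which upper-bounds the treewidth. Since e–c–b–a–e is a cycle in G, G is not acyclic. Forests are exactly the graphs of treewidth ≤ 1, so tw(G) ≥ 2. Therefore the treewidth is 2.

2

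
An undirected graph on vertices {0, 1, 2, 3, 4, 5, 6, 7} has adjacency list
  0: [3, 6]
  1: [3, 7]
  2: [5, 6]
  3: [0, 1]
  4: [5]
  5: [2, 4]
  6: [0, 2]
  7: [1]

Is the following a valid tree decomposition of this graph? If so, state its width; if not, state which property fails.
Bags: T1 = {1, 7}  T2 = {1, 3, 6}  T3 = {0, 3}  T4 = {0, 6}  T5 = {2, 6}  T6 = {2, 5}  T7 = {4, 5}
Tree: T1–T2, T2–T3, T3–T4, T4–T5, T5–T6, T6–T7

No — bags containing vertex 6 are not connected in the tree.

A tree decomposition must satisfy three properties: every vertex lies in some bag; for every edge, both endpoints lie together in some bag; and for every vertex, the bags containing it form a connected subtree. Here bags containing vertex 6 are not connected in the tree, so the decomposition is invalid.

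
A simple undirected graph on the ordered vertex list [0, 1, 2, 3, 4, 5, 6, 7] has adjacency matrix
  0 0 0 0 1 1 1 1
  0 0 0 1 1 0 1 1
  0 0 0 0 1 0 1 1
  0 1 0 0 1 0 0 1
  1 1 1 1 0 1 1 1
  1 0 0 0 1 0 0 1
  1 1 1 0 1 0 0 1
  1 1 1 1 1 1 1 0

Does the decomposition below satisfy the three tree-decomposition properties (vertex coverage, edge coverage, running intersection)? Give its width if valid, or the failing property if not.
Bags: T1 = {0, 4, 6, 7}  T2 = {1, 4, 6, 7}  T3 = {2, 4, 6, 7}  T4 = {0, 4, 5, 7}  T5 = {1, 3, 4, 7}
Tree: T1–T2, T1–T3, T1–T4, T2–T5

Yes; width 3.

Vertex coverage: the bags together contain {0, 1, 2, 3, 4, 5, 6, 7}, the full vertex set. Edge coverage: each edge of G has both endpoints in at least one bag. Running intersection: for every vertex, the bags containing it form a connected subtree. All three properties hold, so this is a valid tree decomposition of width max|bag| − 1 = 3, and hence tw(G) ≤ 3.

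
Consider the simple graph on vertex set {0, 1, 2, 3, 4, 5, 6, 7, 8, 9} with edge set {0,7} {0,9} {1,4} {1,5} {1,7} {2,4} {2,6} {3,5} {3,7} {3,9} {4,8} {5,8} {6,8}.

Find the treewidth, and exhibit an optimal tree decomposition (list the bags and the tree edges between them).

Treewidth 2.
Bags: B1 = {0, 7, 9}  B2 = {3, 7, 9}  B3 = {1, 3, 7}  B4 = {1, 3, 5}  B5 = {1, 4, 5}  B6 = {4, 5, 8}  B7 = {2, 4, 8}  B8 = {2, 6, 8}
Tree: B1–B2, B2–B3, B3–B4, B4–B5, B5–B6, B6–B7, B7–B8

Every bag has size at most 3, so the width is 3 − 1 = 2 and tw(G) ≤ 2. For the lower bound, G contains the cycle 0–9–3–7–0, so G is not a forest; only forests have treewidth ≤ 1, hence tw(G) ≥ 2. Combining the bounds, tw(G) = 2.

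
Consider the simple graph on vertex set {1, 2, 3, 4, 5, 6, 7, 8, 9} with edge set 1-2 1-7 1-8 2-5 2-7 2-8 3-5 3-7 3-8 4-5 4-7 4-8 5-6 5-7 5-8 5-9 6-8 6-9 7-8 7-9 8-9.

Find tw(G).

A width-3 tree decomposition is:
Bags: B1 = {3, 5, 7, 8}  B2 = {5, 7, 8, 9}  B3 = {5, 6, 8, 9}  B4 = {2, 5, 7, 8}  B5 = {4, 5, 7, 8}  B6 = {1, 2, 7, 8}
Tree: B1–B2, B2–B3, B2–B4, B1–B5, B4–B6
Every bag has size at most 4, so the width is 4 − 1 = 3 and tw(G) ≤ 3. On the other hand G contains the 4-clique {1, 2, 7, 8}. A clique must lie in a single bag of any decomposition, so no decomposition can have width below 3. Therefore the treewidth is 3.

3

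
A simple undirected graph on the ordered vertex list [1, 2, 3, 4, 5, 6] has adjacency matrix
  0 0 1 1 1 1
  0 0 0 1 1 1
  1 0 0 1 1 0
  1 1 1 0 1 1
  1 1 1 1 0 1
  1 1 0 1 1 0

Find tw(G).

3

A width-3 tree decomposition is:
Bags: B1 = {1, 3, 4, 5}  B2 = {1, 4, 5, 6}  B3 = {2, 4, 5, 6}
Tree: B1–B2, B2–B3
Every bag has size at most 4, so the width is 4 − 1 = 3 and tw(G) ≤ 3. Conversely, {1, 3, 4, 5} is a clique of size 4, and the vertices of any clique must share a bag in every tree decomposition; so some bag has ≥ 4 vertices and tw(G) ≥ 3. Therefore the treewidth is 3.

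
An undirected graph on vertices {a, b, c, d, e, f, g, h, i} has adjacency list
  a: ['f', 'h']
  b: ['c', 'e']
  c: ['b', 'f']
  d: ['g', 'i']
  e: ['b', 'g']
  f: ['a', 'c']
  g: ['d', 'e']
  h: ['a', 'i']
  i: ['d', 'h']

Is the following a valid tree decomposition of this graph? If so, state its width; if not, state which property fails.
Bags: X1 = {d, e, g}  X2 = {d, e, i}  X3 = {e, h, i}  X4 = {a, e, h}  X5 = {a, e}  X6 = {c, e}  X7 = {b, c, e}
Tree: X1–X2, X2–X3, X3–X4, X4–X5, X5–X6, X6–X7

No — vertex f appears in no bag.

A tree decomposition must satisfy three properties: every vertex lies in some bag; for every edge, both endpoints lie together in some bag; and for every vertex, the bags containing it form a connected subtree. Here vertex f appears in no bag, so the decomposition is invalid.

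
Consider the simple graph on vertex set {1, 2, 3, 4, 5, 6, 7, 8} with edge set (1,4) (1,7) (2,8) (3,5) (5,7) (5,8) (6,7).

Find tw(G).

A width-1 tree decomposition is:
Bags: B1 = {5, 7}  B2 = {3, 5}  B3 = {6, 7}  B4 = {5, 8}  B5 = {2, 8}  B6 = {1, 7}  B7 = {1, 4}
Tree: B1–B2, B1–B3, B2–B4, B4–B5, B3–B6, B6–B7
Each bag holds 2 vertices, so the decomposition has width 1, which upper-bounds the treewidth. Any graph with an edge has treewidth ≥ 1, and G has the edge 5–7. Hence tw(G) = 1 exactly.

1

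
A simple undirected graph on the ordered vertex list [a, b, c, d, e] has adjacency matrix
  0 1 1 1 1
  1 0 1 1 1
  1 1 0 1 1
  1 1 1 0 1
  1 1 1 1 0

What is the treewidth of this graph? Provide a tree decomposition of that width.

With just one bag of size 5, the width is 5 − 1 = 4, so tw(G) ≤ 4. For the lower bound, the 5 vertices {a, b, c, d, e} are pairwise adjacent, and any tree decomposition puts a clique entirely inside one bag — forcing width ≥ 4. Combining the bounds, tw(G) = 4.

Treewidth 4.
One such decomposition:
Bags: B1 = {a, b, c, d, e}
Tree: (single bag)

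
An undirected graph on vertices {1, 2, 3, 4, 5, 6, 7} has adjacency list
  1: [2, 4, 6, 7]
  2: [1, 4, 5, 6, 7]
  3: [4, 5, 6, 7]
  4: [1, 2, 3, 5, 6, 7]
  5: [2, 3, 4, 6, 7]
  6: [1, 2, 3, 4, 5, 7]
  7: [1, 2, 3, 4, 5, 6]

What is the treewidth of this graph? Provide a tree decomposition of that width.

Each bag holds 5 vertices, so the decomposition has width 4, which upper-bounds the treewidth. For the lower bound, the 5 vertices {1, 2, 4, 6, 7} are pairwise adjacent, and any tree decomposition puts a clique entirely inside one bag — forcing width ≥ 4. Therefore the treewidth is 4.

Treewidth 4.
One optimal decomposition is:
Bags: B1 = {1, 2, 4, 6, 7}  B2 = {2, 4, 5, 6, 7}  B3 = {3, 4, 5, 6, 7}
Tree: B1–B2, B2–B3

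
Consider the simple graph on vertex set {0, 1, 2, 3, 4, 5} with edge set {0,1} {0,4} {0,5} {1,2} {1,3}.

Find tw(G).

1

A width-1 tree decomposition is:
Bags: B1 = {1, 3}  B2 = {1, 2}  B3 = {0, 1}  B4 = {0, 5}  B5 = {0, 4}
Tree: B1–B2, B1–B3, B3–B4, B4–B5
The largest bag has 2 vertices, giving width 1; this decomposition certifies tw(G) ≤ 1. G has an edge, so its treewidth is at least 1. Therefore the treewidth is 1.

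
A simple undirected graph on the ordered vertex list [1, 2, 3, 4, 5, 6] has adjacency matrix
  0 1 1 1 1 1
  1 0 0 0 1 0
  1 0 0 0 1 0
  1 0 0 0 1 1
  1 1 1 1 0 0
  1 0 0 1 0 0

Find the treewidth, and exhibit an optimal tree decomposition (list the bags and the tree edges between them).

The largest bag has 3 vertices, giving width 2; this decomposition certifies tw(G) ≤ 2. For the lower bound, the 3 vertices {1, 2, 5} are pairwise adjacent, and any tree decomposition puts a clique entirely inside one bag — forcing width ≥ 2. Combining the bounds, tw(G) = 2.

Treewidth 2.
One such decomposition:
Bags: B1 = {1, 2, 5}  B2 = {1, 4, 5}  B3 = {1, 3, 5}  B4 = {1, 4, 6}
Tree: B1–B2, B1–B3, B2–B4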